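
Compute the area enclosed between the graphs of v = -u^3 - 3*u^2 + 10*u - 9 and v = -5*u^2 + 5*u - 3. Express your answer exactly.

253/12

Set the curves equal: -u^3 - 3*u^2 + 10*u - 9 = -5*u^2 + 5*u - 3, so -u^3 + 2*u^2 + 5*u - 6 = 0, which factors as -(u - 3)*(u - 1)*(u + 2) = 0. The curves meet at u = -2, 1, 3.
On [-2, 1], v = -5*u^2 + 5*u - 3 is on top; that piece has area ∫[-2,1] (-(-u^3 + 2*u^2 + 5*u - 6)) du = 63/4.
On [1, 3], v = -u^3 - 3*u^2 + 10*u - 9 is on top; that piece has area ∫[1,3] (-u^3 + 2*u^2 + 5*u - 6) du = 16/3.
Total enclosed area = 63/4 + 16/3 = 253/12.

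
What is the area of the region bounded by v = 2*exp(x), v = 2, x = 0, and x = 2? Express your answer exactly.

-6 + 2*exp(2)

On [0, 2], (2*exp(x)) - (2) = 2*exp(x) - 2 is ≥ 0 throughout, so the area is a single integral of |2*exp(x) - 2|.
∫[0,2] (2*exp(x) - 2) dx = -6 + 2*exp(2).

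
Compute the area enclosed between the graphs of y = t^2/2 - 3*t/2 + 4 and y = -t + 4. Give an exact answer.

1/12

Set the curves equal: t^2/2 - 3*t/2 + 4 = -t + 4, so t^2/2 - t/2 = 0, which factors as t*(t - 1)/2 = 0. The curves meet at t = 0, 1.
On [0, 1], y = -t + 4 is on top; that piece has area ∫[0,1] (-(t^2/2 - t/2)) dt = 1/12.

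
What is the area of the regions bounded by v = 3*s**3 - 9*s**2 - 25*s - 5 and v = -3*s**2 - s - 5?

Set the curves equal: 3*s**3 - 9*s**2 - 25*s - 5 = -3*s**2 - s - 5, so 3*s**3 - 6*s**2 - 24*s = 0, which factors as 3*s*(s - 4)*(s + 2) = 0. The curves meet at s = -2, 0, 4.
On [-2, 0], v = 3*s**3 - 9*s**2 - 25*s - 5 is on top; that piece has area ∫[-2,0] (3*s**3 - 6*s**2 - 24*s) ds = 20.
On [0, 4], v = -3*s**2 - s - 5 is on top; that piece has area ∫[0,4] (-(3*s**3 - 6*s**2 - 24*s)) ds = 128.
Total enclosed area = 20 + 128 = 148.

148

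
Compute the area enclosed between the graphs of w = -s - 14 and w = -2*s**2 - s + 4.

72

Set the curves equal: -s - 14 = -2*s**2 - s + 4, so 2*s**2 - 18 = 0, which factors as 2*(s - 3)*(s + 3) = 0. The curves meet at s = -3, 3.
On [-3, 3], w = -2*s**2 - s + 4 is on top; that piece has area ∫[-3,3] (-(2*s**2 - 18)) ds = 72.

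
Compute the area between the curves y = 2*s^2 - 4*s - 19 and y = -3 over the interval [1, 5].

128/3

The difference (2*s^2 - 4*s - 19) - (-3) = 2*s^2 - 4*s - 16 changes sign at s = 4 inside [1, 5], so split the integral there.
∫[1,4] (2*s^2 - 4*s - 16) ds = -36; the area of that piece is 36.
∫[4,5] (2*s^2 - 4*s - 16) ds = 20/3.
Total area = 36 + 20/3 = 128/3.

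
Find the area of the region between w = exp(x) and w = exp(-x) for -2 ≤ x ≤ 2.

-4 + 2*exp(-2) + 2*exp(2)

The difference (exp(x)) - (exp(-x)) = exp(x) - exp(-x) changes sign at x = 0 inside [-2, 2], so split the integral there.
∫[-2,0] (exp(x) - exp(-x)) dx = -exp(2) - exp(-2) + 2; the area of that piece is -2 + exp(-2) + exp(2).
∫[0,2] (exp(x) - exp(-x)) dx = -2 + exp(-2) + exp(2).
Total area = (-2 + exp(-2) + exp(2)) + (-2 + exp(-2) + exp(2)) = -4 + 2*exp(-2) + 2*exp(2).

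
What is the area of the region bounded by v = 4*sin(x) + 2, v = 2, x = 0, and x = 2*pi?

16

The difference (4*sin(x) + 2) - (2) = 4*sin(x) changes sign at x = pi inside [0, 2*pi], so split the integral there.
∫[0,pi] (4*sin(x)) dx = 8.
∫[pi,2*pi] (4*sin(x)) dx = -8; the area of that piece is 8.
Total area = 8 + 8 = 16.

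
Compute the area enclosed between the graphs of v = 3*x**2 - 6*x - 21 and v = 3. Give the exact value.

Set the curves equal: 3*x**2 - 6*x - 21 = 3, so 3*x**2 - 6*x - 24 = 0, which factors as 3*(x - 4)*(x + 2) = 0. The curves meet at x = -2, 4.
On [-2, 4], v = 3 is on top; that piece has area ∫[-2,4] (-(3*x**2 - 6*x - 24)) dx = 108.

108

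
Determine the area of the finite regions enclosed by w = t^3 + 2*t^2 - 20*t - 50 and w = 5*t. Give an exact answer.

2459/6

Set the curves equal: t^3 + 2*t^2 - 20*t - 50 = 5*t, so t^3 + 2*t^2 - 25*t - 50 = 0, which factors as (t - 5)*(t + 2)*(t + 5) = 0. The curves meet at t = -5, -2, 5.
On [-5, -2], w = t^3 + 2*t^2 - 20*t - 50 is on top; that piece has area ∫[-5,-2] (t^3 + 2*t^2 - 25*t - 50) dt = 153/4.
On [-2, 5], w = 5*t is on top; that piece has area ∫[-2,5] (-(t^3 + 2*t^2 - 25*t - 50)) dt = 4459/12.
Total enclosed area = 153/4 + 4459/12 = 2459/6.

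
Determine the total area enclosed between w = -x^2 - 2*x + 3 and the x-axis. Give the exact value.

32/3

The curve meets the x-axis where -x^2 - 2*x + 3 = 0, i.e. -(x - 1)*(x + 3) = 0, at x = -3, 1.
On [-3, 1] the curve lies above the axis; ∫[-3,1] (-x^2 - 2*x + 3) dx = 32/3, giving area 32/3.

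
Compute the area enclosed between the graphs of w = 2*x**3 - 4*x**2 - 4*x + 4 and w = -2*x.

Set the curves equal: 2*x**3 - 4*x**2 - 4*x + 4 = -2*x, so 2*x**3 - 4*x**2 - 2*x + 4 = 0, which factors as 2*(x - 2)*(x - 1)*(x + 1) = 0. The curves meet at x = -1, 1, 2.
On [-1, 1], w = 2*x**3 - 4*x**2 - 4*x + 4 is on top; that piece has area ∫[-1,1] (2*x**3 - 4*x**2 - 2*x + 4) dx = 16/3.
On [1, 2], w = -2*x is on top; that piece has area ∫[1,2] (-(2*x**3 - 4*x**2 - 2*x + 4)) dx = 5/6.
Total enclosed area = 16/3 + 5/6 = 37/6.

37/6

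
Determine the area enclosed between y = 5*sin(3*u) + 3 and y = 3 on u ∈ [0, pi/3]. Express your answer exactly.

10/3

On [0, pi/3], (5*sin(3*u) + 3) - (3) = 5*sin(3*u) is ≥ 0 throughout, so the area is a single integral of |5*sin(3*u)|.
∫[0,pi/3] (5*sin(3*u)) du = 10/3.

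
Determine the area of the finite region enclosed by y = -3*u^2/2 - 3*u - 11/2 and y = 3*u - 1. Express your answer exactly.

Set the curves equal: -3*u^2/2 - 3*u - 11/2 = 3*u - 1, so -3*u^2/2 - 6*u - 9/2 = 0, which factors as -3*(u + 1)*(u + 3)/2 = 0. The curves meet at u = -3, -1.
On [-3, -1], y = -3*u^2/2 - 3*u - 11/2 is on top; that piece has area ∫[-3,-1] (-3*u^2/2 - 6*u - 9/2) du = 2.

2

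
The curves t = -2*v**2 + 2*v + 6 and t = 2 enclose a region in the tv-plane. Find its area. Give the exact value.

Both boundary curves give t as a function of v, so integrate with respect to v. Setting them equal: -2*v**2 + 2*v + 4 = 0, i.e. -2*(v - 2)*(v + 1) = 0, so they meet at v = -1, 2.
For v in [-1, 2], t = -2*v**2 + 2*v + 6 is on the right; area = ∫[-1,2] (-2*v**2 + 2*v + 4) dv = 9.

9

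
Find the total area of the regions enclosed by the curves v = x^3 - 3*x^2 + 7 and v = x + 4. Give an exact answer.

8

Set the curves equal: x^3 - 3*x^2 + 7 = x + 4, so x^3 - 3*x^2 - x + 3 = 0, which factors as (x - 3)*(x - 1)*(x + 1) = 0. The curves meet at x = -1, 1, 3.
On [-1, 1], v = x^3 - 3*x^2 + 7 is on top; that piece has area ∫[-1,1] (x^3 - 3*x^2 - x + 3) dx = 4.
On [1, 3], v = x + 4 is on top; that piece has area ∫[1,3] (-(x^3 - 3*x^2 - x + 3)) dx = 4.
Total enclosed area = 4 + 4 = 8.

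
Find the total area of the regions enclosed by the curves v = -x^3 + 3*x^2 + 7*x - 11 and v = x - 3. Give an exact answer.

81/2

Set the curves equal: -x^3 + 3*x^2 + 7*x - 11 = x - 3, so -x^3 + 3*x^2 + 6*x - 8 = 0, which factors as -(x - 4)*(x - 1)*(x + 2) = 0. The curves meet at x = -2, 1, 4.
On [-2, 1], v = x - 3 is on top; that piece has area ∫[-2,1] (-(-x^3 + 3*x^2 + 6*x - 8)) dx = 81/4.
On [1, 4], v = -x^3 + 3*x^2 + 7*x - 11 is on top; that piece has area ∫[1,4] (-x^3 + 3*x^2 + 6*x - 8) dx = 81/4.
Total enclosed area = 81/4 + 81/4 = 81/2.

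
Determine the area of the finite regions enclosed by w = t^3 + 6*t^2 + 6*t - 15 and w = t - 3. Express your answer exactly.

Set the curves equal: t^3 + 6*t^2 + 6*t - 15 = t - 3, so t^3 + 6*t^2 + 5*t - 12 = 0, which factors as (t - 1)*(t + 3)*(t + 4) = 0. The curves meet at t = -4, -3, 1.
On [-4, -3], w = t^3 + 6*t^2 + 6*t - 15 is on top; that piece has area ∫[-4,-3] (t^3 + 6*t^2 + 5*t - 12) dt = 3/4.
On [-3, 1], w = t - 3 is on top; that piece has area ∫[-3,1] (-(t^3 + 6*t^2 + 5*t - 12)) dt = 32.
Total enclosed area = 3/4 + 32 = 131/4.

131/4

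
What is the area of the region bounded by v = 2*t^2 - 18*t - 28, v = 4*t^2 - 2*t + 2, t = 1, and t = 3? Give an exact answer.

424/3

On [1, 3], (2*t^2 - 18*t - 28) - (4*t^2 - 2*t + 2) = -2*t^2 - 16*t - 30 is ≤ 0 throughout, so the area is a single integral of |-2*t^2 - 16*t - 30|.
∫[1,3] (-2*t^2 - 16*t - 30) dt = -424/3; the area of that piece is 424/3.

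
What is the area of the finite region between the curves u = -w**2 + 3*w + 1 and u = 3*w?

Both boundary curves give u as a function of w, so integrate with respect to w. Setting them equal: -w**2 + 1 = 0, i.e. -(w - 1)*(w + 1) = 0, so they meet at w = -1, 1.
For w in [-1, 1], u = -w**2 + 3*w + 1 is on the right; area = ∫[-1,1] (-w**2 + 1) dw = 4/3.

4/3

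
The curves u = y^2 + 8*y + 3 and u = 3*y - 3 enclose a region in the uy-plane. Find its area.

Both boundary curves give u as a function of y, so integrate with respect to y. Setting them equal: y^2 + 5*y + 6 = 0, i.e. (y + 2)*(y + 3) = 0, so they meet at y = -3, -2.
For y in [-3, -2], u = y^2 + 8*y + 3 is on the left; area = ∫[-3,-2] (-(y^2 + 5*y + 6)) dy = 1/6.

1/6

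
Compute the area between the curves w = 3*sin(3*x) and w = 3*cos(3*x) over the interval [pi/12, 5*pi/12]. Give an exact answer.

2*sqrt(2)

On [pi/12, 5*pi/12], (3*sin(3*x)) - (3*cos(3*x)) = 3*sin(3*x) - 3*cos(3*x) is ≥ 0 throughout, so the area is a single integral of |3*sin(3*x) - 3*cos(3*x)|.
∫[pi/12,5*pi/12] (3*sin(3*x) - 3*cos(3*x)) dx = 2*sqrt(2).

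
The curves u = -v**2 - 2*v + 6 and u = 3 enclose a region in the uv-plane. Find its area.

32/3

Both boundary curves give u as a function of v, so integrate with respect to v. Setting them equal: -v**2 - 2*v + 3 = 0, i.e. -(v - 1)*(v + 3) = 0, so they meet at v = -3, 1.
For v in [-3, 1], u = -v**2 - 2*v + 6 is on the right; area = ∫[-3,1] (-v**2 - 2*v + 3) dv = 32/3.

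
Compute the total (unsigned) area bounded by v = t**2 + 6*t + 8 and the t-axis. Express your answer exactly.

The curve meets the t-axis where t**2 + 6*t + 8 = 0, i.e. (t + 2)*(t + 4) = 0, at t = -4, -2.
On [-4, -2] the curve lies below the axis; ∫[-4,-2] (t**2 + 6*t + 8) dt = -4/3, giving area 4/3.

4/3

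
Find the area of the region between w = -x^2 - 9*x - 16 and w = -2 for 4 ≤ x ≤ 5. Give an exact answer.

449/6

On [4, 5], (-x^2 - 9*x - 16) - (-2) = -x^2 - 9*x - 14 is ≤ 0 throughout, so the area is a single integral of |-x^2 - 9*x - 14|.
∫[4,5] (-x^2 - 9*x - 14) dx = -449/6; the area of that piece is 449/6.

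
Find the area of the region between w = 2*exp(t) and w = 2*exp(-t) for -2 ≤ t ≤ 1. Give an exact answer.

The difference (2*exp(t)) - (2*exp(-t)) = 2*exp(t) - 2*exp(-t) changes sign at t = 0 inside [-2, 1], so split the integral there.
∫[-2,0] (2*exp(t) - 2*exp(-t)) dt = -2*exp(2) - 2*exp(-2) + 4; the area of that piece is -4 + 2*exp(-2) + 2*exp(2).
∫[0,1] (2*exp(t) - 2*exp(-t)) dt = -4 + 2*exp(-1) + 2*exp(1).
Total area = (-4 + 2*exp(-2) + 2*exp(2)) + (-4 + 2*exp(-1) + 2*exp(1)) = -8 + 2*exp(-2) + 2*exp(-1) + 2*exp(1) + 2*exp(2).

-8 + 2*exp(-2) + 2*exp(-1) + 2*exp(1) + 2*exp(2)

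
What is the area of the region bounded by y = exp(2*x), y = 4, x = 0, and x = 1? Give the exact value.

The difference (exp(2*x)) - (4) = exp(2*x) - 4 changes sign at x = log(2) inside [0, 1], so split the integral there.
∫[0,log(2)] (exp(2*x) - 4) dx = 3/2 - log(16); the area of that piece is -3/2 + log(16).
∫[log(2),1] (exp(2*x) - 4) dx = -6 + 4*log(2) + exp(2)/2.
Total area = (-3/2 + log(16)) + (-6 + 4*log(2) + exp(2)/2) = -15/2 + exp(2)/2 + 8*log(2).

-15/2 + exp(2)/2 + 8*log(2)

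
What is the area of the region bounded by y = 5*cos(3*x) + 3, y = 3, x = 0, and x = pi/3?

The difference (5*cos(3*x) + 3) - (3) = 5*cos(3*x) changes sign at x = pi/6 inside [0, pi/3], so split the integral there.
∫[0,pi/6] (5*cos(3*x)) dx = 5/3.
∫[pi/6,pi/3] (5*cos(3*x)) dx = -5/3; the area of that piece is 5/3.
Total area = 5/3 + 5/3 = 10/3.

10/3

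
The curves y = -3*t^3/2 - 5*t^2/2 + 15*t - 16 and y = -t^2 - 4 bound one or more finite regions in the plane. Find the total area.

443/4

Set the curves equal: -3*t^3/2 - 5*t^2/2 + 15*t - 16 = -t^2 - 4, so -3*t^3/2 - 3*t^2/2 + 15*t - 12 = 0, which factors as -3*(t - 2)*(t - 1)*(t + 4)/2 = 0. The curves meet at t = -4, 1, 2.
On [-4, 1], y = -t^2 - 4 is on top; that piece has area ∫[-4,1] (-(-3*t^3/2 - 3*t^2/2 + 15*t - 12)) dt = 875/8.
On [1, 2], y = -3*t^3/2 - 5*t^2/2 + 15*t - 16 is on top; that piece has area ∫[1,2] (-3*t^3/2 - 3*t^2/2 + 15*t - 12) dt = 11/8.
Total enclosed area = 875/8 + 11/8 = 443/4.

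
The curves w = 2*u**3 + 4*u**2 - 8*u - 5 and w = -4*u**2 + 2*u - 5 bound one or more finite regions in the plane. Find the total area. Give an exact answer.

Set the curves equal: 2*u**3 + 4*u**2 - 8*u - 5 = -4*u**2 + 2*u - 5, so 2*u**3 + 8*u**2 - 10*u = 0, which factors as 2*u*(u - 1)*(u + 5) = 0. The curves meet at u = -5, 0, 1.
On [-5, 0], w = 2*u**3 + 4*u**2 - 8*u - 5 is on top; that piece has area ∫[-5,0] (2*u**3 + 8*u**2 - 10*u) du = 875/6.
On [0, 1], w = -4*u**2 + 2*u - 5 is on top; that piece has area ∫[0,1] (-(2*u**3 + 8*u**2 - 10*u)) du = 11/6.
Total enclosed area = 875/6 + 11/6 = 443/3.

443/3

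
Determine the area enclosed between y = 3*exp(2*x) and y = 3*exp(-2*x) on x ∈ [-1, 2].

-6 + 3*exp(-4)/2 + 3*exp(-2)/2 + 3*exp(2)/2 + 3*exp(4)/2

The difference (3*exp(2*x)) - (3*exp(-2*x)) = 3*exp(2*x) - 3*exp(-2*x) changes sign at x = 0 inside [-1, 2], so split the integral there.
∫[-1,0] (3*exp(2*x) - 3*exp(-2*x)) dx = -3*exp(2)/2 - 3*exp(-2)/2 + 3; the area of that piece is -3 + 3*exp(-2)/2 + 3*exp(2)/2.
∫[0,2] (3*exp(2*x) - 3*exp(-2*x)) dx = -3 + 3*exp(-4)/2 + 3*exp(4)/2.
Total area = (-3 + 3*exp(-2)/2 + 3*exp(2)/2) + (-3 + 3*exp(-4)/2 + 3*exp(4)/2) = -6 + 3*exp(-4)/2 + 3*exp(-2)/2 + 3*exp(2)/2 + 3*exp(4)/2.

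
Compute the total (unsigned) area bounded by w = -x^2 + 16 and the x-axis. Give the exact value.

The curve meets the x-axis where -x^2 + 16 = 0, i.e. -(x - 4)*(x + 4) = 0, at x = -4, 4.
On [-4, 4] the curve lies above the axis; ∫[-4,4] (-x^2 + 16) dx = 256/3, giving area 256/3.

256/3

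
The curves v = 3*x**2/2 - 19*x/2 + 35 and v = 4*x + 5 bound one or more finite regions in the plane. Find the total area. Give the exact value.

1/4

Set the curves equal: 3*x**2/2 - 19*x/2 + 35 = 4*x + 5, so 3*x**2/2 - 27*x/2 + 30 = 0, which factors as 3*(x - 5)*(x - 4)/2 = 0. The curves meet at x = 4, 5.
On [4, 5], v = 4*x + 5 is on top; that piece has area ∫[4,5] (-(3*x**2/2 - 27*x/2 + 30)) dx = 1/4.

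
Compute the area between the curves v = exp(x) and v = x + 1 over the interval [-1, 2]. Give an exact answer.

On [-1, 2], (exp(x)) - (x + 1) = -x + exp(x) - 1 is ≥ 0 throughout, so the area is a single integral of |-x + exp(x) - 1|.
∫[-1,2] (-x + exp(x) - 1) dx = -9/2 - exp(-1) + exp(2).

-9/2 - exp(-1) + exp(2)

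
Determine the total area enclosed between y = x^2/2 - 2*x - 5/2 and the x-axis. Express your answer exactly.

The curve meets the x-axis where x^2/2 - 2*x - 5/2 = 0, i.e. (x - 5)*(x + 1)/2 = 0, at x = -1, 5.
On [-1, 5] the curve lies below the axis; ∫[-1,5] (x^2/2 - 2*x - 5/2) dx = -18, giving area 18.

18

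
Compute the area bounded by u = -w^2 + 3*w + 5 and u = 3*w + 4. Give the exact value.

Both boundary curves give u as a function of w, so integrate with respect to w. Setting them equal: -w^2 + 1 = 0, i.e. -(w - 1)*(w + 1) = 0, so they meet at w = -1, 1.
For w in [-1, 1], u = -w^2 + 3*w + 5 is on the right; area = ∫[-1,1] (-w^2 + 1) dw = 4/3.

4/3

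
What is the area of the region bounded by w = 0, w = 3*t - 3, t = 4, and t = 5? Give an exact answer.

On [4, 5], (0) - (3*t - 3) = -3*t + 3 is ≤ 0 throughout, so the area is a single integral of |-3*t + 3|.
∫[4,5] (-3*t + 3) dt = -21/2; the area of that piece is 21/2.

21/2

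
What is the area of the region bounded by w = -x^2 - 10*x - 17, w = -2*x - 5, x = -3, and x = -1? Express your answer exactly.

The difference (-x^2 - 10*x - 17) - (-2*x - 5) = -x^2 - 8*x - 12 changes sign at x = -2 inside [-3, -1], so split the integral there.
∫[-3,-2] (-x^2 - 8*x - 12) dx = 5/3.
∫[-2,-1] (-x^2 - 8*x - 12) dx = -7/3; the area of that piece is 7/3.
Total area = 5/3 + 7/3 = 4.

4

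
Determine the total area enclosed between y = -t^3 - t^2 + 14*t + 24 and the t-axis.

1741/12

The curve meets the t-axis where -t^3 - t^2 + 14*t + 24 = 0, i.e. -(t - 4)*(t + 2)*(t + 3) = 0, at t = -3, -2, 4.
On [-3, -2] the curve lies below the axis; ∫[-3,-2] (-t^3 - t^2 + 14*t + 24) dt = -13/12, giving area 13/12.
On [-2, 4] the curve lies above the axis; ∫[-2,4] (-t^3 - t^2 + 14*t + 24) dt = 144, giving area 144.
Total area = 13/12 + 144 = 1741/12.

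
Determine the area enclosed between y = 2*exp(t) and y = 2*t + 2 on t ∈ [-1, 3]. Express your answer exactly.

On [-1, 3], (2*exp(t)) - (2*t + 2) = -2*t + 2*exp(t) - 2 is ≥ 0 throughout, so the area is a single integral of |-2*t + 2*exp(t) - 2|.
∫[-1,3] (-2*t + 2*exp(t) - 2) dt = -16 - 2*exp(-1) + 2*exp(3).

-16 - 2*exp(-1) + 2*exp(3)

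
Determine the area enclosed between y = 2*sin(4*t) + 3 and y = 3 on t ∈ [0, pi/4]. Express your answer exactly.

On [0, pi/4], (2*sin(4*t) + 3) - (3) = 2*sin(4*t) is ≥ 0 throughout, so the area is a single integral of |2*sin(4*t)|.
∫[0,pi/4] (2*sin(4*t)) dt = 1.

1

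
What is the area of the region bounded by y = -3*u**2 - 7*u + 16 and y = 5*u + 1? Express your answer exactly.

108

Set the curves equal: -3*u**2 - 7*u + 16 = 5*u + 1, so -3*u**2 - 12*u + 15 = 0, which factors as -3*(u - 1)*(u + 5) = 0. The curves meet at u = -5, 1.
On [-5, 1], y = -3*u**2 - 7*u + 16 is on top; that piece has area ∫[-5,1] (-3*u**2 - 12*u + 15) du = 108.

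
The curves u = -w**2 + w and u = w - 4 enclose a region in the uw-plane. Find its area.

Both boundary curves give u as a function of w, so integrate with respect to w. Setting them equal: -w**2 + 4 = 0, i.e. -(w - 2)*(w + 2) = 0, so they meet at w = -2, 2.
For w in [-2, 2], u = -w**2 + w is on the right; area = ∫[-2,2] (-w**2 + 4) dw = 32/3.

32/3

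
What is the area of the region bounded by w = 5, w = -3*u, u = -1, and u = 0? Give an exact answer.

7/2

On [-1, 0], (5) - (-3*u) = 3*u + 5 is ≥ 0 throughout, so the area is a single integral of |3*u + 5|.
∫[-1,0] (3*u + 5) du = 7/2.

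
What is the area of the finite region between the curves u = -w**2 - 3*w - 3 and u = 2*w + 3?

Both boundary curves give u as a function of w, so integrate with respect to w. Setting them equal: -w**2 - 5*w - 6 = 0, i.e. -(w + 2)*(w + 3) = 0, so they meet at w = -3, -2.
For w in [-3, -2], u = -w**2 - 3*w - 3 is on the right; area = ∫[-3,-2] (-w**2 - 5*w - 6) dw = 1/6.

1/6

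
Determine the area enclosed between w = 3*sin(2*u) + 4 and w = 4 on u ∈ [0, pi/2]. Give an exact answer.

3

On [0, pi/2], (3*sin(2*u) + 4) - (4) = 3*sin(2*u) is ≥ 0 throughout, so the area is a single integral of |3*sin(2*u)|.
∫[0,pi/2] (3*sin(2*u)) du = 3.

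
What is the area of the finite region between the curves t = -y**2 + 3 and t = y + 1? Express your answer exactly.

Both boundary curves give t as a function of y, so integrate with respect to y. Setting them equal: -y**2 - y + 2 = 0, i.e. -(y - 1)*(y + 2) = 0, so they meet at y = -2, 1.
For y in [-2, 1], t = -y**2 + 3 is on the right; area = ∫[-2,1] (-y**2 - y + 2) dy = 9/2.

9/2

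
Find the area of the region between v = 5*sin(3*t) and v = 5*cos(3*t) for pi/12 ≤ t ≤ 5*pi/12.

10*sqrt(2)/3

On [pi/12, 5*pi/12], (5*sin(3*t)) - (5*cos(3*t)) = 5*sin(3*t) - 5*cos(3*t) is ≥ 0 throughout, so the area is a single integral of |5*sin(3*t) - 5*cos(3*t)|.
∫[pi/12,5*pi/12] (5*sin(3*t) - 5*cos(3*t)) dt = 10*sqrt(2)/3.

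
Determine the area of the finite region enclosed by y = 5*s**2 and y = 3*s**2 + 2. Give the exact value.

Set the curves equal: 5*s**2 = 3*s**2 + 2, so 2*s**2 - 2 = 0, which factors as 2*(s - 1)*(s + 1) = 0. The curves meet at s = -1, 1.
On [-1, 1], y = 3*s**2 + 2 is on top; that piece has area ∫[-1,1] (-(2*s**2 - 2)) ds = 8/3.

8/3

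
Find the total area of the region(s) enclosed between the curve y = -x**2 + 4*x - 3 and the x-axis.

4/3

The curve meets the x-axis where -x**2 + 4*x - 3 = 0, i.e. -(x - 3)*(x - 1) = 0, at x = 1, 3.
On [1, 3] the curve lies above the axis; ∫[1,3] (-x**2 + 4*x - 3) dx = 4/3, giving area 4/3.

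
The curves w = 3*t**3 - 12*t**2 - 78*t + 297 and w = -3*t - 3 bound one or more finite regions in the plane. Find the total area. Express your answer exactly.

4019/2

Set the curves equal: 3*t**3 - 12*t**2 - 78*t + 297 = -3*t - 3, so 3*t**3 - 12*t**2 - 75*t + 300 = 0, which factors as 3*(t - 5)*(t - 4)*(t + 5) = 0. The curves meet at t = -5, 4, 5.
On [-5, 4], w = 3*t**3 - 12*t**2 - 78*t + 297 is on top; that piece has area ∫[-5,4] (3*t**3 - 12*t**2 - 75*t + 300) dt = 8019/4.
On [4, 5], w = -3*t - 3 is on top; that piece has area ∫[4,5] (-(3*t**3 - 12*t**2 - 75*t + 300)) dt = 19/4.
Total enclosed area = 8019/4 + 19/4 = 4019/2.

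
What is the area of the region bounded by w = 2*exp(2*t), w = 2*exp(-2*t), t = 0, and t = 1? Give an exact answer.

On [0, 1], (2*exp(2*t)) - (2*exp(-2*t)) = 2*exp(2*t) - 2*exp(-2*t) is ≥ 0 throughout, so the area is a single integral of |2*exp(2*t) - 2*exp(-2*t)|.
∫[0,1] (2*exp(2*t) - 2*exp(-2*t)) dt = -2 + exp(-2) + exp(2).

-2 + exp(-2) + exp(2)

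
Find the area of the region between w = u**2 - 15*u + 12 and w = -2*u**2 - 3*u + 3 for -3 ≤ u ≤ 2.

The difference (u**2 - 15*u + 12) - (-2*u**2 - 3*u + 3) = 3*u**2 - 12*u + 9 changes sign at u = 1 inside [-3, 2], so split the integral there.
∫[-3,1] (3*u**2 - 12*u + 9) du = 112.
∫[1,2] (3*u**2 - 12*u + 9) du = -2; the area of that piece is 2.
Total area = 112 + 2 = 114.

114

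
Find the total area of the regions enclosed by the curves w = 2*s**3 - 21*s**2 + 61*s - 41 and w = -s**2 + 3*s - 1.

71/3

Set the curves equal: 2*s**3 - 21*s**2 + 61*s - 41 = -s**2 + 3*s - 1, so 2*s**3 - 20*s**2 + 58*s - 40 = 0, which factors as 2*(s - 5)*(s - 4)*(s - 1) = 0. The curves meet at s = 1, 4, 5.
On [1, 4], w = 2*s**3 - 21*s**2 + 61*s - 41 is on top; that piece has area ∫[1,4] (2*s**3 - 20*s**2 + 58*s - 40) ds = 45/2.
On [4, 5], w = -s**2 + 3*s - 1 is on top; that piece has area ∫[4,5] (-(2*s**3 - 20*s**2 + 58*s - 40)) ds = 7/6.
Total enclosed area = 45/2 + 7/6 = 71/3.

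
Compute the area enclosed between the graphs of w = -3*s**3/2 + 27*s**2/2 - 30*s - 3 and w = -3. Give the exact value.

Set the curves equal: -3*s**3/2 + 27*s**2/2 - 30*s - 3 = -3, so -3*s**3/2 + 27*s**2/2 - 30*s = 0, which factors as -3*s*(s - 5)*(s - 4)/2 = 0. The curves meet at s = 0, 4, 5.
On [0, 4], w = -3 is on top; that piece has area ∫[0,4] (-(-3*s**3/2 + 27*s**2/2 - 30*s)) ds = 48.
On [4, 5], w = -3*s**3/2 + 27*s**2/2 - 30*s - 3 is on top; that piece has area ∫[4,5] (-3*s**3/2 + 27*s**2/2 - 30*s) ds = 9/8.
Total enclosed area = 48 + 9/8 = 393/8.

393/8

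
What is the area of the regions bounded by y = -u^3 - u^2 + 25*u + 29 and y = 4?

Set the curves equal: -u^3 - u^2 + 25*u + 29 = 4, so -u^3 - u^2 + 25*u + 25 = 0, which factors as -(u - 5)*(u + 1)*(u + 5) = 0. The curves meet at u = -5, -1, 5.
On [-5, -1], y = 4 is on top; that piece has area ∫[-5,-1] (-(-u^3 - u^2 + 25*u + 25)) du = 256/3.
On [-1, 5], y = -u^3 - u^2 + 25*u + 29 is on top; that piece has area ∫[-1,5] (-u^3 - u^2 + 25*u + 25) du = 252.
Total enclosed area = 256/3 + 252 = 1012/3.

1012/3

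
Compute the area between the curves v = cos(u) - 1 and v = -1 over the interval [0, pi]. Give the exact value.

The difference (cos(u) - 1) - (-1) = cos(u) changes sign at u = pi/2 inside [0, pi], so split the integral there.
∫[0,pi/2] (cos(u)) du = 1.
∫[pi/2,pi] (cos(u)) du = -1; the area of that piece is 1.
Total area = 1 + 1 = 2.

2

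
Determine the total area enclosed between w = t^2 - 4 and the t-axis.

32/3

The curve meets the t-axis where t^2 - 4 = 0, i.e. (t - 2)*(t + 2) = 0, at t = -2, 2.
On [-2, 2] the curve lies below the axis; ∫[-2,2] (t^2 - 4) dt = -32/3, giving area 32/3.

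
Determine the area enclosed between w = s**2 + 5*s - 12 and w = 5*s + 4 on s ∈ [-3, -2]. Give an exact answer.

29/3

On [-3, -2], (s**2 + 5*s - 12) - (5*s + 4) = s**2 - 16 is ≤ 0 throughout, so the area is a single integral of |s**2 - 16|.
∫[-3,-2] (s**2 - 16) ds = -29/3; the area of that piece is 29/3.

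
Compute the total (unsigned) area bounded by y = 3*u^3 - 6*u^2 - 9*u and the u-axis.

71/2

The curve meets the u-axis where 3*u^3 - 6*u^2 - 9*u = 0, i.e. 3*u*(u - 3)*(u + 1) = 0, at u = -1, 0, 3.
On [-1, 0] the curve lies above the axis; ∫[-1,0] (3*u^3 - 6*u^2 - 9*u) du = 7/4, giving area 7/4.
On [0, 3] the curve lies below the axis; ∫[0,3] (3*u^3 - 6*u^2 - 9*u) du = -135/4, giving area 135/4.
Total area = 7/4 + 135/4 = 71/2.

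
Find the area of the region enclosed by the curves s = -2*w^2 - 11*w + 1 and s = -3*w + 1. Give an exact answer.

Both boundary curves give s as a function of w, so integrate with respect to w. Setting them equal: -2*w^2 - 8*w = 0, i.e. -2*w*(w + 4) = 0, so they meet at w = -4, 0.
For w in [-4, 0], s = -2*w^2 - 11*w + 1 is on the right; area = ∫[-4,0] (-2*w^2 - 8*w) dw = 64/3.

64/3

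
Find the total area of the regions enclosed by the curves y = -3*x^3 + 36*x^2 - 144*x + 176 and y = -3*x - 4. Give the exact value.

Set the curves equal: -3*x^3 + 36*x^2 - 144*x + 176 = -3*x - 4, so -3*x^3 + 36*x^2 - 141*x + 180 = 0, which factors as -3*(x - 5)*(x - 4)*(x - 3) = 0. The curves meet at x = 3, 4, 5.
On [3, 4], y = -3*x - 4 is on top; that piece has area ∫[3,4] (-(-3*x^3 + 36*x^2 - 141*x + 180)) dx = 3/4.
On [4, 5], y = -3*x^3 + 36*x^2 - 144*x + 176 is on top; that piece has area ∫[4,5] (-3*x^3 + 36*x^2 - 141*x + 180) dx = 3/4.
Total enclosed area = 3/4 + 3/4 = 3/2.

3/2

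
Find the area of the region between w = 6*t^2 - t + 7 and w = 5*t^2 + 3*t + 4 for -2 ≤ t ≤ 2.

The difference (6*t^2 - t + 7) - (5*t^2 + 3*t + 4) = t^2 - 4*t + 3 changes sign at t = 1 inside [-2, 2], so split the integral there.
∫[-2,1] (t^2 - 4*t + 3) dt = 18.
∫[1,2] (t^2 - 4*t + 3) dt = -2/3; the area of that piece is 2/3.
Total area = 18 + 2/3 = 56/3.

56/3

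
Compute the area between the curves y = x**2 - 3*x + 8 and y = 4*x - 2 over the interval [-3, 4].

The difference (x**2 - 3*x + 8) - (4*x - 2) = x**2 - 7*x + 10 changes sign at x = 2 inside [-3, 4], so split the integral there.
∫[-3,2] (x**2 - 7*x + 10) dx = 475/6.
∫[2,4] (x**2 - 7*x + 10) dx = -10/3; the area of that piece is 10/3.
Total area = 475/6 + 10/3 = 165/2.

165/2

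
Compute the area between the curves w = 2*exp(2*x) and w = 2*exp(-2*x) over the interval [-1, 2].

-4 + exp(-4) + exp(-2) + exp(2) + exp(4)

The difference (2*exp(2*x)) - (2*exp(-2*x)) = 2*exp(2*x) - 2*exp(-2*x) changes sign at x = 0 inside [-1, 2], so split the integral there.
∫[-1,0] (2*exp(2*x) - 2*exp(-2*x)) dx = -exp(2) - exp(-2) + 2; the area of that piece is -2 + exp(-2) + exp(2).
∫[0,2] (2*exp(2*x) - 2*exp(-2*x)) dx = -2 + exp(-4) + exp(4).
Total area = (-2 + exp(-2) + exp(2)) + (-2 + exp(-4) + exp(4)) = -4 + exp(-4) + exp(-2) + exp(2) + exp(4).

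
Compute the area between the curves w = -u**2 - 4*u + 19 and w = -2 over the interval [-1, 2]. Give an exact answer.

On [-1, 2], (-u**2 - 4*u + 19) - (-2) = -u**2 - 4*u + 21 is ≥ 0 throughout, so the area is a single integral of |-u**2 - 4*u + 21|.
∫[-1,2] (-u**2 - 4*u + 21) du = 54.

54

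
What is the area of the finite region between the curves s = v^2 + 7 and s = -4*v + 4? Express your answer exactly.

Both boundary curves give s as a function of v, so integrate with respect to v. Setting them equal: v^2 + 4*v + 3 = 0, i.e. (v + 1)*(v + 3) = 0, so they meet at v = -3, -1.
For v in [-3, -1], s = v^2 + 7 is on the left; area = ∫[-3,-1] (-(v^2 + 4*v + 3)) dv = 4/3.

4/3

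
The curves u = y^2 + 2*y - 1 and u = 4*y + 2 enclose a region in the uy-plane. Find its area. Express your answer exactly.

32/3

Both boundary curves give u as a function of y, so integrate with respect to y. Setting them equal: y^2 - 2*y - 3 = 0, i.e. (y - 3)*(y + 1) = 0, so they meet at y = -1, 3.
For y in [-1, 3], u = y^2 + 2*y - 1 is on the left; area = ∫[-1,3] (-(y^2 - 2*y - 3)) dy = 32/3.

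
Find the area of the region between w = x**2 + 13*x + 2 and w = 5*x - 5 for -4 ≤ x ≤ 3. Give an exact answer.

262/3

The difference (x**2 + 13*x + 2) - (5*x - 5) = x**2 + 8*x + 7 changes sign at x = -1 inside [-4, 3], so split the integral there.
∫[-4,-1] (x**2 + 8*x + 7) dx = -18; the area of that piece is 18.
∫[-1,3] (x**2 + 8*x + 7) dx = 208/3.
Total area = 18 + 208/3 = 262/3.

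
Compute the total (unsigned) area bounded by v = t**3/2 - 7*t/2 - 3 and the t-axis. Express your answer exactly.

The curve meets the t-axis where t**3/2 - 7*t/2 - 3 = 0, i.e. (t - 3)*(t + 1)*(t + 2)/2 = 0, at t = -2, -1, 3.
On [-2, -1] the curve lies above the axis; ∫[-2,-1] (t**3/2 - 7*t/2 - 3) dt = 3/8, giving area 3/8.
On [-1, 3] the curve lies below the axis; ∫[-1,3] (t**3/2 - 7*t/2 - 3) dt = -16, giving area 16.
Total area = 3/8 + 16 = 131/8.

131/8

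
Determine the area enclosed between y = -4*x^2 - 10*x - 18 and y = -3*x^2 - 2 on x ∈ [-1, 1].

98/3

On [-1, 1], (-4*x^2 - 10*x - 18) - (-3*x^2 - 2) = -x^2 - 10*x - 16 is ≤ 0 throughout, so the area is a single integral of |-x^2 - 10*x - 16|.
∫[-1,1] (-x^2 - 10*x - 16) dx = -98/3; the area of that piece is 98/3.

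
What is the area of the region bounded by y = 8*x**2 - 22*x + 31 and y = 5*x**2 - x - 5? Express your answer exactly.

1/2

Set the curves equal: 8*x**2 - 22*x + 31 = 5*x**2 - x - 5, so 3*x**2 - 21*x + 36 = 0, which factors as 3*(x - 4)*(x - 3) = 0. The curves meet at x = 3, 4.
On [3, 4], y = 5*x**2 - x - 5 is on top; that piece has area ∫[3,4] (-(3*x**2 - 21*x + 36)) dx = 1/2.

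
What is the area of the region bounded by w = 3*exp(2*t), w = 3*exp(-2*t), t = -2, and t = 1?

-6 + 3*exp(-4)/2 + 3*exp(-2)/2 + 3*exp(2)/2 + 3*exp(4)/2

The difference (3*exp(2*t)) - (3*exp(-2*t)) = 3*exp(2*t) - 3*exp(-2*t) changes sign at t = 0 inside [-2, 1], so split the integral there.
∫[-2,0] (3*exp(2*t) - 3*exp(-2*t)) dt = -3*exp(4)/2 - 3*exp(-4)/2 + 3; the area of that piece is -3 + 3*exp(-4)/2 + 3*exp(4)/2.
∫[0,1] (3*exp(2*t) - 3*exp(-2*t)) dt = -3 + 3*exp(-2)/2 + 3*exp(2)/2.
Total area = (-3 + 3*exp(-4)/2 + 3*exp(4)/2) + (-3 + 3*exp(-2)/2 + 3*exp(2)/2) = -6 + 3*exp(-4)/2 + 3*exp(-2)/2 + 3*exp(2)/2 + 3*exp(4)/2.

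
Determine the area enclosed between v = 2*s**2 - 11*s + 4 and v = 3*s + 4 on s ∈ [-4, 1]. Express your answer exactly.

The difference (2*s**2 - 11*s + 4) - (3*s + 4) = 2*s**2 - 14*s changes sign at s = 0 inside [-4, 1], so split the integral there.
∫[-4,0] (2*s**2 - 14*s) ds = 464/3.
∫[0,1] (2*s**2 - 14*s) ds = -19/3; the area of that piece is 19/3.
Total area = 464/3 + 19/3 = 161.

161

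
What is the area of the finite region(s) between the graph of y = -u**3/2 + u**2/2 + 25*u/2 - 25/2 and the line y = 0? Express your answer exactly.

506/3

The curve meets the u-axis where -u**3/2 + u**2/2 + 25*u/2 - 25/2 = 0, i.e. -(u - 5)*(u - 1)*(u + 5)/2 = 0, at u = -5, 1, 5.
On [-5, 1] the curve lies below the axis; ∫[-5,1] (-u**3/2 + u**2/2 + 25*u/2 - 25/2) du = -126, giving area 126.
On [1, 5] the curve lies above the axis; ∫[1,5] (-u**3/2 + u**2/2 + 25*u/2 - 25/2) du = 128/3, giving area 128/3.
Total area = 126 + 128/3 = 506/3.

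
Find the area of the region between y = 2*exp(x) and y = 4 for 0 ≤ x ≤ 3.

The difference (2*exp(x)) - (4) = 2*exp(x) - 4 changes sign at x = log(2) inside [0, 3], so split the integral there.
∫[0,log(2)] (2*exp(x) - 4) dx = 2 - log(16); the area of that piece is -2 + log(16).
∫[log(2),3] (2*exp(x) - 4) dx = -16 + 4*log(2) + 2*exp(3).
Total area = (-2 + log(16)) + (-16 + 4*log(2) + 2*exp(3)) = -18 + 8*log(2) + 2*exp(3).

-18 + 8*log(2) + 2*exp(3)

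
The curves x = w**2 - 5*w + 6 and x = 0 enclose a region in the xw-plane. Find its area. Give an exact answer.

1/6

Both boundary curves give x as a function of w, so integrate with respect to w. Setting them equal: w**2 - 5*w + 6 = 0, i.e. (w - 3)*(w - 2) = 0, so they meet at w = 2, 3.
For w in [2, 3], x = w**2 - 5*w + 6 is on the left; area = ∫[2,3] (-(w**2 - 5*w + 6)) dw = 1/6.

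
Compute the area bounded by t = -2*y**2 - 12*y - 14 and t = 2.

Both boundary curves give t as a function of y, so integrate with respect to y. Setting them equal: -2*y**2 - 12*y - 16 = 0, i.e. -2*(y + 2)*(y + 4) = 0, so they meet at y = -4, -2.
For y in [-4, -2], t = -2*y**2 - 12*y - 14 is on the right; area = ∫[-4,-2] (-2*y**2 - 12*y - 16) dy = 8/3.

8/3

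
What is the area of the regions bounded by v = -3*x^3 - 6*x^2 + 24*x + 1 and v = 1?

148

Set the curves equal: -3*x^3 - 6*x^2 + 24*x + 1 = 1, so -3*x^3 - 6*x^2 + 24*x = 0, which factors as -3*x*(x - 2)*(x + 4) = 0. The curves meet at x = -4, 0, 2.
On [-4, 0], v = 1 is on top; that piece has area ∫[-4,0] (-(-3*x^3 - 6*x^2 + 24*x)) dx = 128.
On [0, 2], v = -3*x^3 - 6*x^2 + 24*x + 1 is on top; that piece has area ∫[0,2] (-3*x^3 - 6*x^2 + 24*x) dx = 20.
Total enclosed area = 128 + 20 = 148.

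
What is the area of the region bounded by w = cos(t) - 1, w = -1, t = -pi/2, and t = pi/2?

On [-pi/2, pi/2], (cos(t) - 1) - (-1) = cos(t) is ≥ 0 throughout, so the area is a single integral of |cos(t)|.
∫[-pi/2,pi/2] (cos(t)) dt = 2.

2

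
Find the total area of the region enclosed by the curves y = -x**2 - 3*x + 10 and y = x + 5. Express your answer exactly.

Set the curves equal: -x**2 - 3*x + 10 = x + 5, so -x**2 - 4*x + 5 = 0, which factors as -(x - 1)*(x + 5) = 0. The curves meet at x = -5, 1.
On [-5, 1], y = -x**2 - 3*x + 10 is on top; that piece has area ∫[-5,1] (-x**2 - 4*x + 5) dx = 36.

36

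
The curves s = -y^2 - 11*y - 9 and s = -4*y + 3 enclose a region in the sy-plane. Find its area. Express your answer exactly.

1/6

Both boundary curves give s as a function of y, so integrate with respect to y. Setting them equal: -y^2 - 7*y - 12 = 0, i.e. -(y + 3)*(y + 4) = 0, so they meet at y = -4, -3.
For y in [-4, -3], s = -y^2 - 11*y - 9 is on the right; area = ∫[-4,-3] (-y^2 - 7*y - 12) dy = 1/6.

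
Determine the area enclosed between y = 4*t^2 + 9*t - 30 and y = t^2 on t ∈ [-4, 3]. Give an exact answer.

The difference (4*t^2 + 9*t - 30) - (t^2) = 3*t^2 + 9*t - 30 changes sign at t = 2 inside [-4, 3], so split the integral there.
∫[-4,2] (3*t^2 + 9*t - 30) dt = -162; the area of that piece is 162.
∫[2,3] (3*t^2 + 9*t - 30) dt = 23/2.
Total area = 162 + 23/2 = 347/2.

347/2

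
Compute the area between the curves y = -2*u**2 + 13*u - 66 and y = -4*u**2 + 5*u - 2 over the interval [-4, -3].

202/3

On [-4, -3], (-2*u**2 + 13*u - 66) - (-4*u**2 + 5*u - 2) = 2*u**2 + 8*u - 64 is ≤ 0 throughout, so the area is a single integral of |2*u**2 + 8*u - 64|.
∫[-4,-3] (2*u**2 + 8*u - 64) du = -202/3; the area of that piece is 202/3.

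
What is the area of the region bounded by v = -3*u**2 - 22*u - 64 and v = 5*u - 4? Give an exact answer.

1/2

Set the curves equal: -3*u**2 - 22*u - 64 = 5*u - 4, so -3*u**2 - 27*u - 60 = 0, which factors as -3*(u + 4)*(u + 5) = 0. The curves meet at u = -5, -4.
On [-5, -4], v = -3*u**2 - 22*u - 64 is on top; that piece has area ∫[-5,-4] (-3*u**2 - 27*u - 60) du = 1/2.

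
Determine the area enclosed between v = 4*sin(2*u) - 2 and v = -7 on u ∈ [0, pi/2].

On [0, pi/2], (4*sin(2*u) - 2) - (-7) = 4*sin(2*u) + 5 is ≥ 0 throughout, so the area is a single integral of |4*sin(2*u) + 5|.
∫[0,pi/2] (4*sin(2*u) + 5) du = 4 + 5*pi/2.

4 + 5*pi/2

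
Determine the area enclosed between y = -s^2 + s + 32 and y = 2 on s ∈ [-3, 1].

On [-3, 1], (-s^2 + s + 32) - (2) = -s^2 + s + 30 is ≥ 0 throughout, so the area is a single integral of |-s^2 + s + 30|.
∫[-3,1] (-s^2 + s + 30) ds = 320/3.

320/3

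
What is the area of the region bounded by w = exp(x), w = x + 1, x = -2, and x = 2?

On [-2, 2], (exp(x)) - (x + 1) = -x + exp(x) - 1 is ≥ 0 throughout, so the area is a single integral of |-x + exp(x) - 1|.
∫[-2,2] (-x + exp(x) - 1) dx = -4 - exp(-2) + exp(2).

-4 - exp(-2) + exp(2)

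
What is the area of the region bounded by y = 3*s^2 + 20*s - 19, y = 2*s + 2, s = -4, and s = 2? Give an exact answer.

The difference (3*s^2 + 20*s - 19) - (2*s + 2) = 3*s^2 + 18*s - 21 changes sign at s = 1 inside [-4, 2], so split the integral there.
∫[-4,1] (3*s^2 + 18*s - 21) ds = -175; the area of that piece is 175.
∫[1,2] (3*s^2 + 18*s - 21) ds = 13.
Total area = 175 + 13 = 188.

188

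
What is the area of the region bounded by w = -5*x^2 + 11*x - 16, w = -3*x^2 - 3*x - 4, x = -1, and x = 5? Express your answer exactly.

188/3

The difference (-5*x^2 + 11*x - 16) - (-3*x^2 - 3*x - 4) = -2*x^2 + 14*x - 12 changes sign at x = 1 inside [-1, 5], so split the integral there.
∫[-1,1] (-2*x^2 + 14*x - 12) dx = -76/3; the area of that piece is 76/3.
∫[1,5] (-2*x^2 + 14*x - 12) dx = 112/3.
Total area = 76/3 + 112/3 = 188/3.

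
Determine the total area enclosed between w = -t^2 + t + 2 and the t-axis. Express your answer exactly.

9/2

The curve meets the t-axis where -t^2 + t + 2 = 0, i.e. -(t - 2)*(t + 1) = 0, at t = -1, 2.
On [-1, 2] the curve lies above the axis; ∫[-1,2] (-t^2 + t + 2) dt = 9/2, giving area 9/2.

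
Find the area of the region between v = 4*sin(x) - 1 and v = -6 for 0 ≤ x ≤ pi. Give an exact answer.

On [0, pi], (4*sin(x) - 1) - (-6) = 4*sin(x) + 5 is ≥ 0 throughout, so the area is a single integral of |4*sin(x) + 5|.
∫[0,pi] (4*sin(x) + 5) dx = 8 + 5*pi.

8 + 5*pi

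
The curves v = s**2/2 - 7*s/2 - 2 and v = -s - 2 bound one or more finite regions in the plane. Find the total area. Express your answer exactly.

125/12

Set the curves equal: s**2/2 - 7*s/2 - 2 = -s - 2, so s**2/2 - 5*s/2 = 0, which factors as s*(s - 5)/2 = 0. The curves meet at s = 0, 5.
On [0, 5], v = -s - 2 is on top; that piece has area ∫[0,5] (-(s**2/2 - 5*s/2)) ds = 125/12.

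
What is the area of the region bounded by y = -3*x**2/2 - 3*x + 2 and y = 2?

Set the curves equal: -3*x**2/2 - 3*x + 2 = 2, so -3*x**2/2 - 3*x = 0, which factors as -3*x*(x + 2)/2 = 0. The curves meet at x = -2, 0.
On [-2, 0], y = -3*x**2/2 - 3*x + 2 is on top; that piece has area ∫[-2,0] (-3*x**2/2 - 3*x) dx = 2.

2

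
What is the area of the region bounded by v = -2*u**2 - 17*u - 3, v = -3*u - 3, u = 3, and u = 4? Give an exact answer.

221/3

On [3, 4], (-2*u**2 - 17*u - 3) - (-3*u - 3) = -2*u**2 - 14*u is ≤ 0 throughout, so the area is a single integral of |-2*u**2 - 14*u|.
∫[3,4] (-2*u**2 - 14*u) du = -221/3; the area of that piece is 221/3.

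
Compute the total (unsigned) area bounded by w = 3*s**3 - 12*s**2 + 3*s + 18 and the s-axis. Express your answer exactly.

The curve meets the s-axis where 3*s**3 - 12*s**2 + 3*s + 18 = 0, i.e. 3*(s - 3)*(s - 2)*(s + 1) = 0, at s = -1, 2, 3.
On [-1, 2] the curve lies above the axis; ∫[-1,2] (3*s**3 - 12*s**2 + 3*s + 18) ds = 135/4, giving area 135/4.
On [2, 3] the curve lies below the axis; ∫[2,3] (3*s**3 - 12*s**2 + 3*s + 18) ds = -7/4, giving area 7/4.
Total area = 135/4 + 7/4 = 71/2.

71/2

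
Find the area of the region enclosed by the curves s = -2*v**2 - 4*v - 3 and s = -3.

8/3

Both boundary curves give s as a function of v, so integrate with respect to v. Setting them equal: -2*v**2 - 4*v = 0, i.e. -2*v*(v + 2) = 0, so they meet at v = -2, 0.
For v in [-2, 0], s = -2*v**2 - 4*v - 3 is on the right; area = ∫[-2,0] (-2*v**2 - 4*v) dv = 8/3.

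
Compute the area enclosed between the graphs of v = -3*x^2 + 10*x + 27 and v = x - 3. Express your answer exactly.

343/2

Set the curves equal: -3*x^2 + 10*x + 27 = x - 3, so -3*x^2 + 9*x + 30 = 0, which factors as -3*(x - 5)*(x + 2) = 0. The curves meet at x = -2, 5.
On [-2, 5], v = -3*x^2 + 10*x + 27 is on top; that piece has area ∫[-2,5] (-3*x^2 + 9*x + 30) dx = 343/2.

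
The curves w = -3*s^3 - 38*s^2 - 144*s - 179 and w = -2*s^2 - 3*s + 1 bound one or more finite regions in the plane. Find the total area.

3/2

Set the curves equal: -3*s^3 - 38*s^2 - 144*s - 179 = -2*s^2 - 3*s + 1, so -3*s^3 - 36*s^2 - 141*s - 180 = 0, which factors as -3*(s + 3)*(s + 4)*(s + 5) = 0. The curves meet at s = -5, -4, -3.
On [-5, -4], w = -2*s^2 - 3*s + 1 is on top; that piece has area ∫[-5,-4] (-(-3*s^3 - 36*s^2 - 141*s - 180)) ds = 3/4.
On [-4, -3], w = -3*s^3 - 38*s^2 - 144*s - 179 is on top; that piece has area ∫[-4,-3] (-3*s^3 - 36*s^2 - 141*s - 180) ds = 3/4.
Total enclosed area = 3/4 + 3/4 = 3/2.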